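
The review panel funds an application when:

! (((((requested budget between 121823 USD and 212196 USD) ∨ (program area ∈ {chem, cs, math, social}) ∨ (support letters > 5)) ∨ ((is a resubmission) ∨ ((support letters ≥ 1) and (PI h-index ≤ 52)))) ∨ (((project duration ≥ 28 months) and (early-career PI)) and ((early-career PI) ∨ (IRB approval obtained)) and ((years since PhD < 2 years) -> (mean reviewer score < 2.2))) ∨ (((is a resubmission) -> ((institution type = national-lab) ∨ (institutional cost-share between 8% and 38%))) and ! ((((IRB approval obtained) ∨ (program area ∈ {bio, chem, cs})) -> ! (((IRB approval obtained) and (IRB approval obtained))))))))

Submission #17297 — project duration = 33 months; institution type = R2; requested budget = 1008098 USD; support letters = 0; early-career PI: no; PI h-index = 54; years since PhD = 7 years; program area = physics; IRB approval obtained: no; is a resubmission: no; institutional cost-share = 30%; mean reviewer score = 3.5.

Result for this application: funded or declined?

Funded

Atomic conditions:
  requested budget between 121823 USD and 212196 USD: 1008098 in [121823, 212196] is false
  program area ∈ {chem, cs, math, social}: physics is not in the set → false
  support letters > 5: 0 > 5 is false
  is a resubmission: no → false
  support letters ≥ 1: 0 ≥ 1 is false
  PI h-index ≤ 52: 54 ≤ 52 is false
  project duration ≥ 28 months: 33 ≥ 28 is true
  early-career PI: no → false
  IRB approval obtained: no → false
  years since PhD < 2 years: 7 < 2 is false
  mean reviewer score < 2.2: 3.5 < 2.2 is false
  institution type = national-lab: R2 == national-lab is false
  institutional cost-share between 8% and 38%: 30 in [8, 38] is true
  program area ∈ {bio, chem, cs}: physics is not in the set → false
Combine:
[1.1.1] false OR false OR false = false
[1.1.2.2] false AND false = false
[1.1.2] false OR false = false
[1.1] false OR false = false
[1.2.1] true AND false = false
[1.2.2] false OR false = false
[1.2.3] false → false (antecedent false ⇒ implication holds) = true
[1.2] false AND false AND true = false
[1.3.1.2] false OR true = true
[1.3.1] false → true (antecedent false ⇒ implication holds) = true
[1.3.2.1.1] false OR false = false
[1.3.2.1.2.1] false AND false = false
[1.3.2.1.2] NOT false = true
[1.3.2.1] false → true (antecedent false ⇒ implication holds) = true
[1.3.2] NOT true = false
[1.3] true AND false = false
[1] false OR false OR false = false
[root] NOT false = true
Overall: true → funded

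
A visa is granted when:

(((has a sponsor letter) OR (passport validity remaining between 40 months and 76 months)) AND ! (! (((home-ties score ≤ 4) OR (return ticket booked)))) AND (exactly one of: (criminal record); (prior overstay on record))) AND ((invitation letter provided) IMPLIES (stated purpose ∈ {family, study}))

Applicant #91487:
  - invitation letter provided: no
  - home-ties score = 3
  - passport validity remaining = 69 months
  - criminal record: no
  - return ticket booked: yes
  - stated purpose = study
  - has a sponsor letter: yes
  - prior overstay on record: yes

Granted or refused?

Atomic conditions:
  has a sponsor letter: yes → true
  passport validity remaining between 40 months and 76 months: 69 in [40, 76] is true
  home-ties score ≤ 4: 3 ≤ 4 is true
  return ticket booked: yes → true
  criminal record: no → false
  prior overstay on record: yes → true
  invitation letter provided: no → false
  stated purpose ∈ {family, study}: study is in the set → true
Combine:
[1.1] true OR true = true
[1.2.1.1] true OR true = true
[1.2.1] NOT true = false
[1.2] NOT false = true
[1.3] exactly-one(false, true) = true
[1] true AND true AND true = true
[2] false → true (antecedent false ⇒ implication holds) = true
[root] true AND true = true
Overall: true → granted

Granted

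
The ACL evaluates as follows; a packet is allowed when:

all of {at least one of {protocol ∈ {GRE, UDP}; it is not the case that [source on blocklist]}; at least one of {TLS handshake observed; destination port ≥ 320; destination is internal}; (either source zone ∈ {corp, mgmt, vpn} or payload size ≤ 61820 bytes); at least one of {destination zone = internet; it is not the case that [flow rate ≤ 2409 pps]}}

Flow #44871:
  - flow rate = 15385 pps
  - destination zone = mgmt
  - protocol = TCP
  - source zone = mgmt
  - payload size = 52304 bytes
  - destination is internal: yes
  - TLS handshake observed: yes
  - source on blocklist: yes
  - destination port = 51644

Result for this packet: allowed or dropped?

Dropped

Atomic conditions:
  protocol ∈ {GRE, UDP}: TCP is not in the set → false
  source on blocklist: yes → true
  TLS handshake observed: yes → true
  destination port ≥ 320: 51644 ≥ 320 is true
  destination is internal: yes → true
  source zone ∈ {corp, mgmt, vpn}: mgmt is in the set → true
  payload size ≤ 61820 bytes: 52304 ≤ 61820 is true
  destination zone = internet: mgmt == internet is false
  flow rate ≤ 2409 pps: 15385 ≤ 2409 is false
Combine:
[1.2] NOT true = false
[1] false OR false = false
[2] true OR true OR true = true
[3] true OR true = true
[4.2] NOT false = true
[4] false OR true = true
[root] false AND true AND true AND true = false
Overall: false → dropped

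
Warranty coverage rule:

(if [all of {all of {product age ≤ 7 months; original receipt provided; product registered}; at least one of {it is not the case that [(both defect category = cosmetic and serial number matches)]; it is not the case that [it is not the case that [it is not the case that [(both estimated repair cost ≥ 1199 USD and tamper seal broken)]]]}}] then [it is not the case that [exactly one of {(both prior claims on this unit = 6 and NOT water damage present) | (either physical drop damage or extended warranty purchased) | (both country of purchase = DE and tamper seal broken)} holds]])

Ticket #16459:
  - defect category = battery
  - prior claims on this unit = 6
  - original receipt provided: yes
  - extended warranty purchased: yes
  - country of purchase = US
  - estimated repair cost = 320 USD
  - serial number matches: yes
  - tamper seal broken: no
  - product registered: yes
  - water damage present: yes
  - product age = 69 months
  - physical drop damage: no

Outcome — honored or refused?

Atomic conditions:
  product age ≤ 7 months: 69 ≤ 7 is false
  original receipt provided: yes → true
  product registered: yes → true
  defect category = cosmetic: battery == cosmetic is false
  serial number matches: yes → true
  estimated repair cost ≥ 1199 USD: 320 ≥ 1199 is false
  tamper seal broken: no → false
  prior claims on this unit = 6: 6 == 6 is true
  NOT water damage present: yes → false
  physical drop damage: no → false
  extended warranty purchased: yes → true
  country of purchase = DE: US == DE is false
Combine:
[1.1] false AND true AND true = false
[1.2.1.1] false AND true = false
[1.2.1] NOT false = true
[1.2.2.1.1.1] false AND false = false
[1.2.2.1.1] NOT false = true
[1.2.2.1] NOT true = false
[1.2.2] NOT false = true
[1.2] true OR true = true
[1] false AND true = false
[2.1.1] true AND false = false
[2.1.2] false OR true = true
[2.1.3] false AND false = false
[2.1] exactly-one(false, true, false) = true
[2] NOT true = false
[root] false → false (antecedent false ⇒ implication holds) = true
Overall: true → honored

Honored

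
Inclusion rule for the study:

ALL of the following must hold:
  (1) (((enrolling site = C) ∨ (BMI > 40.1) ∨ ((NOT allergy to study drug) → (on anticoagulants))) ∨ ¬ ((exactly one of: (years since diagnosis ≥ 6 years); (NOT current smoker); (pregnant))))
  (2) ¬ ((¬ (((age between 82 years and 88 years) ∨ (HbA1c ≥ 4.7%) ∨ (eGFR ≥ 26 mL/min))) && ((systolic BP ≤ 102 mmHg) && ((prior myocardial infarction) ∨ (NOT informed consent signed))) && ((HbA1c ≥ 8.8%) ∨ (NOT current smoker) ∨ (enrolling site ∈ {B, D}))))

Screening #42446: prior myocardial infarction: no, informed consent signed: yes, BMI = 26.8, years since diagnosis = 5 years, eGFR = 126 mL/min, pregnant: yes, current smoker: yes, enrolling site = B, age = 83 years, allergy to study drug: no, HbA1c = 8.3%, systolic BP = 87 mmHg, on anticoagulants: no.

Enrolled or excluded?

Excluded

Atomic conditions:
  enrolling site = C: B == C is false
  BMI > 40.1: 26.8 > 40.1 is false
  NOT allergy to study drug: no → true
  on anticoagulants: no → false
  years since diagnosis ≥ 6 years: 5 ≥ 6 is false
  NOT current smoker: yes → false
  pregnant: yes → true
  age between 82 years and 88 years: 83 in [82, 88] is true
  HbA1c ≥ 4.7%: 8.3 ≥ 4.7 is true
  eGFR ≥ 26 mL/min: 126 ≥ 26 is true
  systolic BP ≤ 102 mmHg: 87 ≤ 102 is true
  prior myocardial infarction: no → false
  NOT informed consent signed: yes → false
  HbA1c ≥ 8.8%: 8.3 ≥ 8.8 is false
  enrolling site ∈ {B, D}: B is in the set → true
Combine:
[1.1.3] true → false = false
[1.1] false OR false OR false = false
[1.2.1] exactly-one(false, false, true) = true
[1.2] NOT true = false
[1] false OR false = false
[2.1.1.1] true OR true OR true = true
[2.1.1] NOT true = false
[2.1.2.2] false OR false = false
[2.1.2] true AND false = false
[2.1.3] false OR false OR true = true
[2.1] false AND false AND true = false
[2] NOT false = true
[root] false AND true = false
Overall: false → excluded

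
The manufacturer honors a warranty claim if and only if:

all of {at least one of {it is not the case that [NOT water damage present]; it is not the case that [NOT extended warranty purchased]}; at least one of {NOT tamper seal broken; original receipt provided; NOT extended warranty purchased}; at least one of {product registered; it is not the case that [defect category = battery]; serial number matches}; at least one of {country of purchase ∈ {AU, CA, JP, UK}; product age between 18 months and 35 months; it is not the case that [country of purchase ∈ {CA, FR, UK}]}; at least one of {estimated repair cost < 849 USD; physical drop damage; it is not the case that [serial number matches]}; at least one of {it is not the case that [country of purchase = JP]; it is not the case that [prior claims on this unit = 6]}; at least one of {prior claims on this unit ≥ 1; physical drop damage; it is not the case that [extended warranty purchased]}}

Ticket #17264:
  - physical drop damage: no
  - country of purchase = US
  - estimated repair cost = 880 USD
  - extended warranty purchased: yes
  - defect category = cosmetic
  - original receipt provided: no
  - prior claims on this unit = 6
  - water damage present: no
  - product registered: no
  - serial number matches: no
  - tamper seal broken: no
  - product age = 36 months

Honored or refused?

Atomic conditions:
  NOT water damage present: no → true
  NOT extended warranty purchased: yes → false
  NOT tamper seal broken: no → true
  original receipt provided: no → false
  product registered: no → false
  defect category = battery: cosmetic == battery is false
  serial number matches: no → false
  country of purchase ∈ {AU, CA, JP, UK}: US is not in the set → false
  product age between 18 months and 35 months: 36 in [18, 35] is false
  country of purchase ∈ {CA, FR, UK}: US is not in the set → false
  estimated repair cost < 849 USD: 880 < 849 is false
  physical drop damage: no → false
  country of purchase = JP: US == JP is false
  prior claims on this unit = 6: 6 == 6 is true
  prior claims on this unit ≥ 1: 6 ≥ 1 is true
  extended warranty purchased: yes → true
Combine:
[1.1] NOT true = false
[1.2] NOT false = true
[1] false OR true = true
[2] true OR false OR false = true
[3.2] NOT false = true
[3] false OR true OR false = true
[4.3] NOT false = true
[4] false OR false OR true = true
[5.3] NOT false = true
[5] false OR false OR true = true
[6.1] NOT false = true
[6.2] NOT true = false
[6] true OR false = true
[7.3] NOT true = false
[7] true OR false OR false = true
[root] true AND true AND true AND true AND true AND true AND true = true
Overall: true → honored

Honored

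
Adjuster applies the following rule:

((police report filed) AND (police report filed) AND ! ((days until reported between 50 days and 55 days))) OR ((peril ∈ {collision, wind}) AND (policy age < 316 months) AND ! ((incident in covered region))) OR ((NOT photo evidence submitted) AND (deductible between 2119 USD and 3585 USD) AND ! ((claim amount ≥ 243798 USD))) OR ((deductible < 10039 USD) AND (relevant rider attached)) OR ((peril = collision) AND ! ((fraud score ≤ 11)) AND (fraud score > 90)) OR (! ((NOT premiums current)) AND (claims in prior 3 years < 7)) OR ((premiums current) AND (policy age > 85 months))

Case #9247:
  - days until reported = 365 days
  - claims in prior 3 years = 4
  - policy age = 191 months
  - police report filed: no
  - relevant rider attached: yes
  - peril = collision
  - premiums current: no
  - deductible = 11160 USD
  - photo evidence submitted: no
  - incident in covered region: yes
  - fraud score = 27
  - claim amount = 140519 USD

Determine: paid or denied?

Atomic conditions:
  police report filed: no → false
  days until reported between 50 days and 55 days: 365 in [50, 55] is false
  peril ∈ {collision, wind}: collision is in the set → true
  policy age < 316 months: 191 < 316 is true
  incident in covered region: yes → true
  NOT photo evidence submitted: no → true
  deductible between 2119 USD and 3585 USD: 11160 in [2119, 3585] is false
  claim amount ≥ 243798 USD: 140519 ≥ 243798 is false
  deductible < 10039 USD: 11160 < 10039 is false
  relevant rider attached: yes → true
  peril = collision: collision == collision is true
  fraud score ≤ 11: 27 ≤ 11 is false
  fraud score > 90: 27 > 90 is false
  NOT premiums current: no → true
  claims in prior 3 years < 7: 4 < 7 is true
  premiums current: no → false
  policy age > 85 months: 191 > 85 is true
Combine:
[1.3] NOT false = true
[1] false AND false AND true = false
[2.3] NOT true = false
[2] true AND true AND false = false
[3.3] NOT false = true
[3] true AND false AND true = false
[4] false AND true = false
[5.2] NOT false = true
[5] true AND true AND false = false
[6.1] NOT true = false
[6] false AND true = false
[7] false AND true = false
[root] false OR false OR false OR false OR false OR false OR false = false
Overall: false → denied

Denied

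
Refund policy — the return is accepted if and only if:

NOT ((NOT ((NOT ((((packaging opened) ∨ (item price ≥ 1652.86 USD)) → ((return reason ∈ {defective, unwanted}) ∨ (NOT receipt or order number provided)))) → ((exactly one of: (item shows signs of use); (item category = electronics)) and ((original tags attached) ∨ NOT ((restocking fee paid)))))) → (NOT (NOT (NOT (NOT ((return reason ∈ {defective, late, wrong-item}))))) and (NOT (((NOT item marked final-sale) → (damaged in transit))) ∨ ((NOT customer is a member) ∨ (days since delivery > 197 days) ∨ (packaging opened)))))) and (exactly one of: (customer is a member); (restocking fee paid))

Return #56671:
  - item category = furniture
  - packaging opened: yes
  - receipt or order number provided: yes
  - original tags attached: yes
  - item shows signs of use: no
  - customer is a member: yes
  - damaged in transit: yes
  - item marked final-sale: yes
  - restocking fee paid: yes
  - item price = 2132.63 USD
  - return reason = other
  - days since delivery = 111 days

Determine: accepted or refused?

Atomic conditions:
  packaging opened: yes → true
  item price ≥ 1652.86 USD: 2132.63 ≥ 1652.86 is true
  return reason ∈ {defective, unwanted}: other is not in the set → false
  NOT receipt or order number provided: yes → false
  item shows signs of use: no → false
  item category = electronics: furniture == electronics is false
  original tags attached: yes → true
  restocking fee paid: yes → true
  return reason ∈ {defective, late, wrong-item}: other is not in the set → false
  NOT item marked final-sale: yes → false
  damaged in transit: yes → true
  NOT customer is a member: yes → false
  days since delivery > 197 days: 111 > 197 is false
  customer is a member: yes → true
Combine:
[1.1.1.1.1.1.1] true OR true = true
[1.1.1.1.1.1.2] false OR false = false
[1.1.1.1.1.1] true → false = false
[1.1.1.1.1] NOT false = true
[1.1.1.1.2.1] exactly-one(false, false) = false
[1.1.1.1.2.2.2] NOT true = false
[1.1.1.1.2.2] true OR false = true
[1.1.1.1.2] false AND true = false
[1.1.1.1] true → false = false
[1.1.1] NOT false = true
[1.1.2.1.1.1.1] NOT false = true
[1.1.2.1.1.1] NOT true = false
[1.1.2.1.1] NOT false = true
[1.1.2.1] NOT true = false
[1.1.2.2.1.1] false → true (antecedent false ⇒ implication holds) = true
[1.1.2.2.1] NOT true = false
[1.1.2.2.2] false OR false OR true = true
[1.1.2.2] false OR true = true
[1.1.2] false AND true = false
[1.1] true → false = false
[1] NOT false = true
[2] exactly-one(true, true) = false
[root] true AND false = false
Overall: false → refused

Refused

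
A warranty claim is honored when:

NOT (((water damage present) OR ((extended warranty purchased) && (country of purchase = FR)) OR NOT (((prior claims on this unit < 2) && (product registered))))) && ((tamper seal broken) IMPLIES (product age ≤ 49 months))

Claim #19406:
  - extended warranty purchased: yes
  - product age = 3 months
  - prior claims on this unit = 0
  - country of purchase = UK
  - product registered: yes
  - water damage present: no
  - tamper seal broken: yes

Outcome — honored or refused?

Honored

Atomic conditions:
  water damage present: no → false
  extended warranty purchased: yes → true
  country of purchase = FR: UK == FR is false
  prior claims on this unit < 2: 0 < 2 is true
  product registered: yes → true
  tamper seal broken: yes → true
  product age ≤ 49 months: 3 ≤ 49 is true
Combine:
[1.1.2] true AND false = false
[1.1.3.1] true AND true = true
[1.1.3] NOT true = false
[1.1] false OR false OR false = false
[1] NOT false = true
[2] true → true = true
[root] true AND true = true
Overall: true → honored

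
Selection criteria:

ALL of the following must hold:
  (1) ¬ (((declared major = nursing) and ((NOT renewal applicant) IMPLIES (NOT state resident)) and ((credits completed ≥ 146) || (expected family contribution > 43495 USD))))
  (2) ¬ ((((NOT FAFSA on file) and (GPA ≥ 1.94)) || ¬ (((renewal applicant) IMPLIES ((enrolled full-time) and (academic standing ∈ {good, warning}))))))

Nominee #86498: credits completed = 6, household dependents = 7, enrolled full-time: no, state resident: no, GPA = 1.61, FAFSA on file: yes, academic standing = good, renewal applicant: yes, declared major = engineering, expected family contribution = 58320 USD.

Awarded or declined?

Declined

Atomic conditions:
  declared major = nursing: engineering == nursing is false
  NOT renewal applicant: yes → false
  NOT state resident: no → true
  credits completed ≥ 146: 6 ≥ 146 is false
  expected family contribution > 43495 USD: 58320 > 43495 is true
  NOT FAFSA on file: yes → false
  GPA ≥ 1.94: 1.61 ≥ 1.94 is false
  renewal applicant: yes → true
  enrolled full-time: no → false
  academic standing ∈ {good, warning}: good is in the set → true
Combine:
[1.1.2] false → true (antecedent false ⇒ implication holds) = true
[1.1.3] false OR true = true
[1.1] false AND true AND true = false
[1] NOT false = true
[2.1.1] false AND false = false
[2.1.2.1.2] false AND true = false
[2.1.2.1] true → false = false
[2.1.2] NOT false = true
[2.1] false OR true = true
[2] NOT true = false
[root] true AND false = false
Overall: false → declined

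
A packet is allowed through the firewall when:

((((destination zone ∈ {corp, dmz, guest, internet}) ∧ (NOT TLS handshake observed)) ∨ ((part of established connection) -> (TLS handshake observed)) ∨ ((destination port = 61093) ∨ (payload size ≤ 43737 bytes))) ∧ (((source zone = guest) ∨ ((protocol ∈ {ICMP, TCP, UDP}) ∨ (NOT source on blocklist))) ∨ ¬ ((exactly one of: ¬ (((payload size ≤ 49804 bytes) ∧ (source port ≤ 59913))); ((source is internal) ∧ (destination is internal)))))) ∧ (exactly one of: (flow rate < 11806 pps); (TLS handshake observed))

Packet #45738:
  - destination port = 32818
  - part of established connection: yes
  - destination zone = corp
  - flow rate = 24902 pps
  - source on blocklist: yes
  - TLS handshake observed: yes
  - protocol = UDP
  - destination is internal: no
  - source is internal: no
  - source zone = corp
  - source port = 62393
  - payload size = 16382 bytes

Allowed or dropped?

Atomic conditions:
  destination zone ∈ {corp, dmz, guest, internet}: corp is in the set → true
  NOT TLS handshake observed: yes → false
  part of established connection: yes → true
  TLS handshake observed: yes → true
  destination port = 61093: 32818 == 61093 is false
  payload size ≤ 43737 bytes: 16382 ≤ 43737 is true
  source zone = guest: corp == guest is false
  protocol ∈ {ICMP, TCP, UDP}: UDP is in the set → true
  NOT source on blocklist: yes → false
  payload size ≤ 49804 bytes: 16382 ≤ 49804 is true
  source port ≤ 59913: 62393 ≤ 59913 is false
  source is internal: no → false
  destination is internal: no → false
  flow rate < 11806 pps: 24902 < 11806 is false
Combine:
[1.1.1] true AND false = false
[1.1.2] true → true = true
[1.1.3] false OR true = true
[1.1] false OR true OR true = true
[1.2.1.2] true OR false = true
[1.2.1] false OR true = true
[1.2.2.1.1.1] true AND false = false
[1.2.2.1.1] NOT false = true
[1.2.2.1.2] false AND false = false
[1.2.2.1] exactly-one(true, false) = true
[1.2.2] NOT true = false
[1.2] true OR false = true
[1] true AND true = true
[2] exactly-one(false, true) = true
[root] true AND true = true
Overall: true → allowed

Allowed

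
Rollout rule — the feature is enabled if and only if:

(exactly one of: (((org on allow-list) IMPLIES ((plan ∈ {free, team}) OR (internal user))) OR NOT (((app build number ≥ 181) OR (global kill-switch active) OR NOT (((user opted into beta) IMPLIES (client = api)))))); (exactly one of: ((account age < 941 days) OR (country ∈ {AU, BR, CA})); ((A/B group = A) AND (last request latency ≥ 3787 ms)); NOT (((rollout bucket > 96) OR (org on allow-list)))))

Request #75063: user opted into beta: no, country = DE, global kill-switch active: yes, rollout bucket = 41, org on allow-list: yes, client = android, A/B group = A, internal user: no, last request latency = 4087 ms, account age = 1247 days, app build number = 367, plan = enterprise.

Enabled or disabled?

Enabled

Atomic conditions:
  org on allow-list: yes → true
  plan ∈ {free, team}: enterprise is not in the set → false
  internal user: no → false
  app build number ≥ 181: 367 ≥ 181 is true
  global kill-switch active: yes → true
  user opted into beta: no → false
  client = api: android == api is false
  account age < 941 days: 1247 < 941 is false
  country ∈ {AU, BR, CA}: DE is not in the set → false
  A/B group = A: A == A is true
  last request latency ≥ 3787 ms: 4087 ≥ 3787 is true
  rollout bucket > 96: 41 > 96 is false
Combine:
[1.1.2] false OR false = false
[1.1] true → false = false
[1.2.1.3.1] false → false (antecedent false ⇒ implication holds) = true
[1.2.1.3] NOT true = false
[1.2.1] true OR true OR false = true
[1.2] NOT true = false
[1] false OR false = false
[2.1] false OR false = false
[2.2] true AND true = true
[2.3.1] false OR true = true
[2.3] NOT true = false
[2] exactly-one(false, true, false) = true
[root] exactly-one(false, true) = true
Overall: true → enabled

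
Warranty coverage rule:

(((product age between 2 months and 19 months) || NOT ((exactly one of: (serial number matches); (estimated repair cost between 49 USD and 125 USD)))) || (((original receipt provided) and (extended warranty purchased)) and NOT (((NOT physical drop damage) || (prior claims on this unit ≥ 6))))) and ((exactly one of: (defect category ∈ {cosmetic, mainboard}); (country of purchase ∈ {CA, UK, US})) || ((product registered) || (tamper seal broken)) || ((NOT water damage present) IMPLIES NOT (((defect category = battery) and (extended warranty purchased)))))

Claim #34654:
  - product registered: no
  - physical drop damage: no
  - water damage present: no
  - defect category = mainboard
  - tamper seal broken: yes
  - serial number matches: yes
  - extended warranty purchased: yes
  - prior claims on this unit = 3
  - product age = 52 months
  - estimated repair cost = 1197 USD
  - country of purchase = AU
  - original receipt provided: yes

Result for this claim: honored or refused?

Atomic conditions:
  product age between 2 months and 19 months: 52 in [2, 19] is false
  serial number matches: yes → true
  estimated repair cost between 49 USD and 125 USD: 1197 in [49, 125] is false
  original receipt provided: yes → true
  extended warranty purchased: yes → true
  NOT physical drop damage: no → true
  prior claims on this unit ≥ 6: 3 ≥ 6 is false
  defect category ∈ {cosmetic, mainboard}: mainboard is in the set → true
  country of purchase ∈ {CA, UK, US}: AU is not in the set → false
  product registered: no → false
  tamper seal broken: yes → true
  NOT water damage present: no → true
  defect category = battery: mainboard == battery is false
Combine:
[1.1.2.1] exactly-one(true, false) = true
[1.1.2] NOT true = false
[1.1] false OR false = false
[1.2.1] true AND true = true
[1.2.2.1] true OR false = true
[1.2.2] NOT true = false
[1.2] true AND false = false
[1] false OR false = false
[2.1] exactly-one(true, false) = true
[2.2] false OR true = true
[2.3.2.1] false AND true = false
[2.3.2] NOT false = true
[2.3] true → true = true
[2] true OR true OR true = true
[root] false AND true = false
Overall: false → refused

Refused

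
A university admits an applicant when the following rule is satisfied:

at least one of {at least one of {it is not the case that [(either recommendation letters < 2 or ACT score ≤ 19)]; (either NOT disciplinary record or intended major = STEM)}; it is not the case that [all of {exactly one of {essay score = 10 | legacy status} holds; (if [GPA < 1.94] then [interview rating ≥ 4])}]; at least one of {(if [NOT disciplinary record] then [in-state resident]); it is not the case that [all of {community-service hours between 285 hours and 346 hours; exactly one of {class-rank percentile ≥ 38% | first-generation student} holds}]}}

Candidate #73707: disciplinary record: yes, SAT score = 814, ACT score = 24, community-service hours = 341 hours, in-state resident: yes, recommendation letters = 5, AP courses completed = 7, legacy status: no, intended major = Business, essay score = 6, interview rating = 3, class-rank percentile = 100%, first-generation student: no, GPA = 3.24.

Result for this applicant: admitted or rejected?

Atomic conditions:
  recommendation letters < 2: 5 < 2 is false
  ACT score ≤ 19: 24 ≤ 19 is false
  NOT disciplinary record: yes → false
  intended major = STEM: Business == STEM is false
  essay score = 10: 6 == 10 is false
  legacy status: no → false
  GPA < 1.94: 3.24 < 1.94 is false
  interview rating ≥ 4: 3 ≥ 4 is false
  in-state resident: yes → true
  community-service hours between 285 hours and 346 hours: 341 in [285, 346] is true
  class-rank percentile ≥ 38%: 100 ≥ 38 is true
  first-generation student: no → false
Combine:
[1.1.1] false OR false = false
[1.1] NOT false = true
[1.2] false OR false = false
[1] true OR false = true
[2.1.1] exactly-one(false, false) = false
[2.1.2] false → false (antecedent false ⇒ implication holds) = true
[2.1] false AND true = false
[2] NOT false = true
[3.1] false → true (antecedent false ⇒ implication holds) = true
[3.2.1.2] exactly-one(true, false) = true
[3.2.1] true AND true = true
[3.2] NOT true = false
[3] true OR false = true
[root] true OR true OR true = true
Overall: true → admitted

Admitted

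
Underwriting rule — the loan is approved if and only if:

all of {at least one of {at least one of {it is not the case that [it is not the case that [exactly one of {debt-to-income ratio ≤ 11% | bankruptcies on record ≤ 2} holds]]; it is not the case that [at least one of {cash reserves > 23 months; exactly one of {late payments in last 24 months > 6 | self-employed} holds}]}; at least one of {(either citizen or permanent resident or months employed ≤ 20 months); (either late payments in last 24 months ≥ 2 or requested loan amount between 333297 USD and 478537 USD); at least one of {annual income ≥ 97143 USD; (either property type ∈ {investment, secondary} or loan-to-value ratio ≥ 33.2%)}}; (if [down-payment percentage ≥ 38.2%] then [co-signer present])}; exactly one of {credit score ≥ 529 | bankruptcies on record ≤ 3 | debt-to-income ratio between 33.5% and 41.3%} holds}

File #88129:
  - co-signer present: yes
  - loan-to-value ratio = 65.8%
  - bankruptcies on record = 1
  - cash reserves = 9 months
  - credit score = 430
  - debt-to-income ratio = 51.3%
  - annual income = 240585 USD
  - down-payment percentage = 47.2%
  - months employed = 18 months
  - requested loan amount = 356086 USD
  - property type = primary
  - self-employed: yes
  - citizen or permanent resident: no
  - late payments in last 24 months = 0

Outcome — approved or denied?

Atomic conditions:
  debt-to-income ratio ≤ 11%: 51.3 ≤ 11 is false
  bankruptcies on record ≤ 2: 1 ≤ 2 is true
  cash reserves > 23 months: 9 > 23 is false
  late payments in last 24 months > 6: 0 > 6 is false
  self-employed: yes → true
  citizen or permanent resident: no → false
  months employed ≤ 20 months: 18 ≤ 20 is true
  late payments in last 24 months ≥ 2: 0 ≥ 2 is false
  requested loan amount between 333297 USD and 478537 USD: 356086 in [333297, 478537] is true
  annual income ≥ 97143 USD: 240585 ≥ 97143 is true
  property type ∈ {investment, secondary}: primary is not in the set → false
  loan-to-value ratio ≥ 33.2%: 65.8 ≥ 33.2 is true
  down-payment percentage ≥ 38.2%: 47.2 ≥ 38.2 is true
  co-signer present: yes → true
  credit score ≥ 529: 430 ≥ 529 is false
  bankruptcies on record ≤ 3: 1 ≤ 3 is true
  debt-to-income ratio between 33.5% and 41.3%: 51.3 in [33.5, 41.3] is false
Combine:
[1.1.1.1.1] exactly-one(false, true) = true
[1.1.1.1] NOT true = false
[1.1.1] NOT false = true
[1.1.2.1.2] exactly-one(false, true) = true
[1.1.2.1] false OR true = true
[1.1.2] NOT true = false
[1.1] true OR false = true
[1.2.1] false OR true = true
[1.2.2] false OR true = true
[1.2.3.2] false OR true = true
[1.2.3] true OR true = true
[1.2] true OR true OR true = true
[1.3] true → true = true
[1] true OR true OR true = true
[2] exactly-one(false, true, false) = true
[root] true AND true = true
Overall: true → approved

Approved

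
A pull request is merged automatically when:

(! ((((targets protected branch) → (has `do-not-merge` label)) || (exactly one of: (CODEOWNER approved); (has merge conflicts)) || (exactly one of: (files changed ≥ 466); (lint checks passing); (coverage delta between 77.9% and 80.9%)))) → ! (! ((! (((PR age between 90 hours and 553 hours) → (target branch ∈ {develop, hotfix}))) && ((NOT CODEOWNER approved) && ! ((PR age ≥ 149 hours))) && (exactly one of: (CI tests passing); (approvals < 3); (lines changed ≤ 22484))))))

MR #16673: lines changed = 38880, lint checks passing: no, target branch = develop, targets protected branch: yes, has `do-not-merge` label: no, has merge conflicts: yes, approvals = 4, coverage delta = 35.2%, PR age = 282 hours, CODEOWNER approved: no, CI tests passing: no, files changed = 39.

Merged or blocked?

Atomic conditions:
  targets protected branch: yes → true
  has `do-not-merge` label: no → false
  CODEOWNER approved: no → false
  has merge conflicts: yes → true
  files changed ≥ 466: 39 ≥ 466 is false
  lint checks passing: no → false
  coverage delta between 77.9% and 80.9%: 35.2 in [77.9, 80.9] is false
  PR age between 90 hours and 553 hours: 282 in [90, 553] is true
  target branch ∈ {develop, hotfix}: develop is in the set → true
  NOT CODEOWNER approved: no → true
  PR age ≥ 149 hours: 282 ≥ 149 is true
  CI tests passing: no → false
  approvals < 3: 4 < 3 is false
  lines changed ≤ 22484: 38880 ≤ 22484 is false
Combine:
[1.1.1] true → false = false
[1.1.2] exactly-one(false, true) = true
[1.1.3] exactly-one(false, false, false) = false
[1.1] false OR true OR false = true
[1] NOT true = false
[2.1.1.1.1] true → true = true
[2.1.1.1] NOT true = false
[2.1.1.2.2] NOT true = false
[2.1.1.2] true AND false = false
[2.1.1.3] exactly-one(false, false, false) = false
[2.1.1] false AND false AND false = false
[2.1] NOT false = true
[2] NOT true = false
[root] false → false (antecedent false ⇒ implication holds) = true
Overall: true → merged

Merged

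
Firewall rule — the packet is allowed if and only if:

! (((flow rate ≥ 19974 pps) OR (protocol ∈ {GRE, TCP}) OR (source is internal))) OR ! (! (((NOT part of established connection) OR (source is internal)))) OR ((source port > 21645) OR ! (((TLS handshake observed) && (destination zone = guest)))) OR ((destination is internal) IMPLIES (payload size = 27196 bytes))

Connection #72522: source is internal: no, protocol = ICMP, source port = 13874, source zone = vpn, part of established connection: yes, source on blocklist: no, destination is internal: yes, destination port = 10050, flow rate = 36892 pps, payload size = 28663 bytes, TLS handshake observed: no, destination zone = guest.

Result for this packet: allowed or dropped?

Allowed

Atomic conditions:
  flow rate ≥ 19974 pps: 36892 ≥ 19974 is true
  protocol ∈ {GRE, TCP}: ICMP is not in the set → false
  source is internal: no → false
  NOT part of established connection: yes → false
  source port > 21645: 13874 > 21645 is false
  TLS handshake observed: no → false
  destination zone = guest: guest == guest is true
  destination is internal: yes → true
  payload size = 27196 bytes: 28663 == 27196 is false
Combine:
[1.1] true OR false OR false = true
[1] NOT true = false
[2.1.1] false OR false = false
[2.1] NOT false = true
[2] NOT true = false
[3.2.1] false AND true = false
[3.2] NOT false = true
[3] false OR true = true
[4] true → false = false
[root] false OR false OR true OR false = true
Overall: true → allowed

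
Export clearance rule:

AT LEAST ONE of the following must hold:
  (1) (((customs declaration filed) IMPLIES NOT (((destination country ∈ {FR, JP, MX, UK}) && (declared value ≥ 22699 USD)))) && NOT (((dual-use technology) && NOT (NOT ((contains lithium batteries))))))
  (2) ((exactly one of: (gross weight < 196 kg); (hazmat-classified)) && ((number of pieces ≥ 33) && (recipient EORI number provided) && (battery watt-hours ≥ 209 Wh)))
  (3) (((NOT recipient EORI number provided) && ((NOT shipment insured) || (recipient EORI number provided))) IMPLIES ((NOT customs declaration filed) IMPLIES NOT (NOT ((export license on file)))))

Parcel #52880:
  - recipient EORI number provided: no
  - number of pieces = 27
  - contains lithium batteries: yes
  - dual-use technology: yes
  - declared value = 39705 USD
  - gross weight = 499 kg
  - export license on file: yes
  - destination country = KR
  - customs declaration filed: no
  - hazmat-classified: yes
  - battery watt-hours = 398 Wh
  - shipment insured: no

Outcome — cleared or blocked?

Atomic conditions:
  customs declaration filed: no → false
  destination country ∈ {FR, JP, MX, UK}: KR is not in the set → false
  declared value ≥ 22699 USD: 39705 ≥ 22699 is true
  dual-use technology: yes → true
  contains lithium batteries: yes → true
  gross weight < 196 kg: 499 < 196 is false
  hazmat-classified: yes → true
  number of pieces ≥ 33: 27 ≥ 33 is false
  recipient EORI number provided: no → false
  battery watt-hours ≥ 209 Wh: 398 ≥ 209 is true
  NOT recipient EORI number provided: no → true
  NOT shipment insured: no → true
  NOT customs declaration filed: no → true
  export license on file: yes → true
Combine:
[1.1.2.1] false AND true = false
[1.1.2] NOT false = true
[1.1] false → true (antecedent false ⇒ implication holds) = true
[1.2.1.2.1] NOT true = false
[1.2.1.2] NOT false = true
[1.2.1] true AND true = true
[1.2] NOT true = false
[1] true AND false = false
[2.1] exactly-one(false, true) = true
[2.2] false AND false AND true = false
[2] true AND false = false
[3.1.2] true OR false = true
[3.1] true AND true = true
[3.2.2.1] NOT true = false
[3.2.2] NOT false = true
[3.2] true → true = true
[3] true → true = true
[root] false OR false OR true = true
Overall: true → cleared

Cleared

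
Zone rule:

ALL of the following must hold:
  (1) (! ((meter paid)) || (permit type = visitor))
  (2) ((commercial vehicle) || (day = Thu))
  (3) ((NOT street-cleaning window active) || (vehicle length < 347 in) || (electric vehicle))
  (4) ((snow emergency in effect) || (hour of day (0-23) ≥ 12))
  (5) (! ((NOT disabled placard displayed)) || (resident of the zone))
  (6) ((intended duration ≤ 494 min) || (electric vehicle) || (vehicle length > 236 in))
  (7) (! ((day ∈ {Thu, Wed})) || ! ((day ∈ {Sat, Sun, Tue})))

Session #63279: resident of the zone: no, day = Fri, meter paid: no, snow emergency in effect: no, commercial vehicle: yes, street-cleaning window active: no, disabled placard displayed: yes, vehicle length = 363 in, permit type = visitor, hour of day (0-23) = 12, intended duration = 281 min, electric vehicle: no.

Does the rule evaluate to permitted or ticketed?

Atomic conditions:
  meter paid: no → false
  permit type = visitor: visitor == visitor is true
  commercial vehicle: yes → true
  day = Thu: Fri == Thu is false
  NOT street-cleaning window active: no → true
  vehicle length < 347 in: 363 < 347 is false
  electric vehicle: no → false
  snow emergency in effect: no → false
  hour of day (0-23) ≥ 12: 12 ≥ 12 is true
  NOT disabled placard displayed: yes → false
  resident of the zone: no → false
  intended duration ≤ 494 min: 281 ≤ 494 is true
  vehicle length > 236 in: 363 > 236 is true
  day ∈ {Thu, Wed}: Fri is not in the set → false
  day ∈ {Sat, Sun, Tue}: Fri is not in the set → false
Combine:
[1.1] NOT false = true
[1] true OR true = true
[2] true OR false = true
[3] true OR false OR false = true
[4] false OR true = true
[5.1] NOT false = true
[5] true OR false = true
[6] true OR false OR true = true
[7.1] NOT false = true
[7.2] NOT false = true
[7] true OR true = true
[root] true AND true AND true AND true AND true AND true AND true = true
Overall: true → permitted

Permitted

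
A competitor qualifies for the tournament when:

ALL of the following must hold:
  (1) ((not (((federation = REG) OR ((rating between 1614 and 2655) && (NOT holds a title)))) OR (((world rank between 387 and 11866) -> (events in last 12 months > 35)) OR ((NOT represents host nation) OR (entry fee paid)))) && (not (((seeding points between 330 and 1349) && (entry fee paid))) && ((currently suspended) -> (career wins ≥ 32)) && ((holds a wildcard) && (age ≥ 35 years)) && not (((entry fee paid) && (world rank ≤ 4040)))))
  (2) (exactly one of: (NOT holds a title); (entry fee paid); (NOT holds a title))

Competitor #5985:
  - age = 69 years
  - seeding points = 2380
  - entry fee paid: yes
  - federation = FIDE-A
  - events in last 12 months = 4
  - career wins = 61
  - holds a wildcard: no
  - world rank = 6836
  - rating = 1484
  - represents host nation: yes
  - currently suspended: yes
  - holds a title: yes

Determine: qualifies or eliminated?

Atomic conditions:
  federation = REG: FIDE-A == REG is false
  rating between 1614 and 2655: 1484 in [1614, 2655] is false
  NOT holds a title: yes → false
  world rank between 387 and 11866: 6836 in [387, 11866] is true
  events in last 12 months > 35: 4 > 35 is false
  NOT represents host nation: yes → false
  entry fee paid: yes → true
  seeding points between 330 and 1349: 2380 in [330, 1349] is false
  currently suspended: yes → true
  career wins ≥ 32: 61 ≥ 32 is true
  holds a wildcard: no → false
  age ≥ 35 years: 69 ≥ 35 is true
  world rank ≤ 4040: 6836 ≤ 4040 is false
Combine:
[1.1.1.1.2] false AND false = false
[1.1.1.1] false OR false = false
[1.1.1] NOT false = true
[1.1.2.1] true → false = false
[1.1.2.2] false OR true = true
[1.1.2] false OR true = true
[1.1] true OR true = true
[1.2.1.1] false AND true = false
[1.2.1] NOT false = true
[1.2.2] true → true = true
[1.2.3] false AND true = false
[1.2.4.1] true AND false = false
[1.2.4] NOT false = true
[1.2] true AND true AND false AND true = false
[1] true AND false = false
[2] exactly-one(false, true, false) = true
[root] false AND true = false
Overall: false → eliminated

Eliminated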